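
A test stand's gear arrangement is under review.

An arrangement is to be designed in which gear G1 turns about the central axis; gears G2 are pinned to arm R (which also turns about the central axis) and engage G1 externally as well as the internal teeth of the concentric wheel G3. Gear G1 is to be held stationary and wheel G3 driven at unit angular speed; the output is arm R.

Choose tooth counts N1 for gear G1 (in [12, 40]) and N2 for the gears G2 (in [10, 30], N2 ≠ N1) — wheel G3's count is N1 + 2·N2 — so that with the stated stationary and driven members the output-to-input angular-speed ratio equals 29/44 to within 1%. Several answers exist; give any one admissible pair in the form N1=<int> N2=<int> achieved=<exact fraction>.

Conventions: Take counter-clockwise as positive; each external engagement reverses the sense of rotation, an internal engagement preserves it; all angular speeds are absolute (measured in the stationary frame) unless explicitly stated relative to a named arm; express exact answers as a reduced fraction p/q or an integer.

N1=30 N2=14 achieved=29/44

planetary set to be sized for 29/44 (Willis relation)
Willis with ω_sun = 0: ω_arm/ω_ring = N3/(N1+N3); set equal to 29/44  ⇒  N3/N1 = (29/44)/(1 − 29/44) = 29/15
N3 = N1 + 2·N2  ⇒  N2/N1 = (N3/N1 − 1)/2 = (29/15 − 1)/2 = 7/15
smallest multiple with N1 ≥ 12 and N2 ≥ 10: k = 2  ⇒  N1 = 2·15 = 30, N2 = 2·7 = 14 (N1 ≤ 40, N2 ≤ 30, N2 ≠ N1 ✓), N3 = 30 + 2·14 = 58
check: N3/(N1+N3) with N1 = 30, N3 = 58 gives 29/44; |achieved − target| = 0 ≤ 29/4400 ✓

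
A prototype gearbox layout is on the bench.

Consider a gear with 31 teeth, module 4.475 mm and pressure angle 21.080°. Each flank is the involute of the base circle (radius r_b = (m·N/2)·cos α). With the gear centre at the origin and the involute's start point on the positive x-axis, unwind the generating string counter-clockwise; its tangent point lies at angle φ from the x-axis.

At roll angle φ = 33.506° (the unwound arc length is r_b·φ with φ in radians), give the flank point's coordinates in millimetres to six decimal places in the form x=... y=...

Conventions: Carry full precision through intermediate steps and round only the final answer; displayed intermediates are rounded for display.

x=74.858962 y=4.168661

recognized (one wheel, involute flank): single-mesh tooth geometry, m = 4.475, N = 31
pitch radius r_p = m·N/2 = 4.475·31/2 = 69.362500
base radius r_b = r_p·cos α = 69.362500·cos 21.080° = 64.720702
roll angle φ = 33.506° = 0.58479002 rad
x = r_b·(cos φ + φ·sin φ) = 74.858962
y = r_b·(sin φ − φ·cos φ) = 4.168661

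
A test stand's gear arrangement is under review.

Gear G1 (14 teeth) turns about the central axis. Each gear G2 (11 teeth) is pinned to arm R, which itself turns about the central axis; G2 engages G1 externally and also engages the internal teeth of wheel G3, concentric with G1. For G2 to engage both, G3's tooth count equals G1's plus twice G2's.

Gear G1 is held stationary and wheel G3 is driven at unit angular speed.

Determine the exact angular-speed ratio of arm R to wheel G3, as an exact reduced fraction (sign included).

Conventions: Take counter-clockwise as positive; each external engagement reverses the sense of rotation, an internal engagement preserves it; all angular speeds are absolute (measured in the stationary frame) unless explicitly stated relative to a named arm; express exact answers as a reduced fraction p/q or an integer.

planetary set (14T centre, 11T on arm, 36T internal) — Willis relation
ring teeth: 14 + 2·11 = 36
14(ω_sun−ω_arm) = −36(ω_ring−ω_arm),  ω_sun = 0, ω_ring = 1
14(0−ω_arm) = −36(1−ω_arm)  ⇒  50·ω_arm = 36  ⇒  ω_arm = 18/25
ω_out/ω_in = 18/25

18/25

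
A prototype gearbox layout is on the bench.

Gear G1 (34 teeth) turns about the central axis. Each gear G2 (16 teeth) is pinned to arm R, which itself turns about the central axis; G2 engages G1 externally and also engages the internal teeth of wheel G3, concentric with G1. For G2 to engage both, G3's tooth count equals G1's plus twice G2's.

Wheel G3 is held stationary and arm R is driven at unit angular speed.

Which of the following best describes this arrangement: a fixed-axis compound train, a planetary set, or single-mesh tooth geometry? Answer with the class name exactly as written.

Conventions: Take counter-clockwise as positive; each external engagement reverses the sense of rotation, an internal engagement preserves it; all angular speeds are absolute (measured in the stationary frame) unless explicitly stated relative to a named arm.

planetary set

topology: planetary set — G1 34T / G2 16T / G3 66T, arm = carrier (Willis)
classification: planetary set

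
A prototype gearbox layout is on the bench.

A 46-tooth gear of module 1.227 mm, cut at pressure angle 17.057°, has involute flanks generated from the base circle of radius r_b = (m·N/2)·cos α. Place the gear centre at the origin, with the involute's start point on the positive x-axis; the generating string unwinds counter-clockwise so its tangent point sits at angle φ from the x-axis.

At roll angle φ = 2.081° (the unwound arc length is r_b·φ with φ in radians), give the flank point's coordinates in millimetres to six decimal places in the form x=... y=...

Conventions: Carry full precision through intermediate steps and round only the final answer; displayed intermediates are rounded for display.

x=26.997444 y=0.000431

topology: single-mesh involute geometry — m = 1.227, N = 46
pitch radius r_p = m·N/2 = 1.227·46/2 = 28.221000
base radius r_b = r_p·cos α = 28.221000·cos 17.057° = 26.979655
roll angle φ = 2.081° = 0.03632030 rad
x = r_b·(cos φ + φ·sin φ) = 26.997444
y = r_b·(sin φ − φ·cos φ) = 0.000431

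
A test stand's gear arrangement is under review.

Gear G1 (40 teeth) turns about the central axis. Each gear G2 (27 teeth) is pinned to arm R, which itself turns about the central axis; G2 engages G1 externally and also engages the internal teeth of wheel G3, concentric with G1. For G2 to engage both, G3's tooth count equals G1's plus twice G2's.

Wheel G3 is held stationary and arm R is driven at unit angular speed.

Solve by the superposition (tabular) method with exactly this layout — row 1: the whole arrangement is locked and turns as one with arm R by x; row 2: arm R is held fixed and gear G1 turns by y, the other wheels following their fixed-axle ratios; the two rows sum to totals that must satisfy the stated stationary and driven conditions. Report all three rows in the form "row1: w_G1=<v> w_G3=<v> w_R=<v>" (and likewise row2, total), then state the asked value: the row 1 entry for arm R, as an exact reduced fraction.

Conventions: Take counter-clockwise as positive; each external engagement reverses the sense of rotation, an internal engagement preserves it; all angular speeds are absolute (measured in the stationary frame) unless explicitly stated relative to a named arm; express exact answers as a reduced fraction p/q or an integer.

row1: w_G1=1 w_G3=1 w_R=1
row2: w_G1=47/20 w_G3=-1 w_R=0
total: w_G1=67/20 w_G3=0 w_R=1
asked value: 1

topology: planetary set — G1 40T / G2 27T / G3 94T, arm = carrier (Willis)
row 1: whole set turns with the arm by x
row 2 — arm fixed, fixed-axis ratios: sun y, ring −(40/94)·y, arm 0
boundary: total ω_ring = x − (40/94)·y = 0 and total ω_arm = x = 1  ⇒  y = 47/20, x = 1
row 2 ring = −(40/94)·47/20 = -1
totals (row 1 + row 2): sun 1 + 47/20 = 67/20, ring 1 + (-1) = 0, arm 1 + 0 = 1
asked cell (row1, arm) = 1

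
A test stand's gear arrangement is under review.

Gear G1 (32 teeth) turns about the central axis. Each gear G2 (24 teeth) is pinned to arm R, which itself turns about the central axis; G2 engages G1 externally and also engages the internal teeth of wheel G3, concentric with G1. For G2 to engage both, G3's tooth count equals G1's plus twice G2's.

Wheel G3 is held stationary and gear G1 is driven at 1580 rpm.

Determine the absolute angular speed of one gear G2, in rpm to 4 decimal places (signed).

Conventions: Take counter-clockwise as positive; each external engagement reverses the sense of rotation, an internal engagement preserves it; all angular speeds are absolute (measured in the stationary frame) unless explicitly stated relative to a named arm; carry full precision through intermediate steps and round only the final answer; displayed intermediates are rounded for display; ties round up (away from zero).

-1053.3333 rpm

class = planetary set [G3 = 32+2·24 = 80; Willis about the carrier]
normalise by the input: solve with ω_sun = 1, then scale by 1580 rpm
ring teeth: 32 + 2·24 = 80
32(ω_sun−ω_arm) = −80(ω_ring−ω_arm),  ω_ring = 0, ω_sun = 1
32(1−ω_arm) = −80(0−ω_arm)  ⇒  112·ω_arm = 32  ⇒  ω_arm = 2/7
sun–planet mesh: 32·(1−2/7) = −24·(ω_p−ω_arm)  ⇒  ω_p−ω_arm = -20/21
ω_p = 2/7 − 20/21 = -2/3
scale: ω_p = -2/3 × 1580 rpm = -1053.3333 rpm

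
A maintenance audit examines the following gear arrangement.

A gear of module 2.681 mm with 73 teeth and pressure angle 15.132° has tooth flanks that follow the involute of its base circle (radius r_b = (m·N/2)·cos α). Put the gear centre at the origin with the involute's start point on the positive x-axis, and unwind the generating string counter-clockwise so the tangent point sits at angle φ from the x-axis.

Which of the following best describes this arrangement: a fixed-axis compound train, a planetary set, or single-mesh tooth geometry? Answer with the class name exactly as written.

recognized (one wheel, involute flank): single-mesh tooth geometry, m = 2.681, N = 73
classification: single-mesh tooth geometry

single-mesh tooth geometry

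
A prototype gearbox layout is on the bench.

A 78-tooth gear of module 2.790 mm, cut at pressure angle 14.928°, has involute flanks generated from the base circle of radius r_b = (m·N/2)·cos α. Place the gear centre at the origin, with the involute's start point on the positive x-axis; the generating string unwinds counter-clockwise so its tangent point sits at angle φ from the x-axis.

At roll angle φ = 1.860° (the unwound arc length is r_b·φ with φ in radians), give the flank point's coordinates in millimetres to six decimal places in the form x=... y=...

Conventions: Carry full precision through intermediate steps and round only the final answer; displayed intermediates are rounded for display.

recognized (one wheel, involute flank): single-mesh tooth geometry, m = 2.790, N = 78
pitch radius r_p = m·N/2 = 2.790·78/2 = 108.810000
base radius r_b = r_p·cos α = 108.810000·cos 14.928° = 105.137696
roll angle φ = 1.860° = 0.03246312 rad
x = r_b·(cos φ + φ·sin φ) = 105.193081
y = r_b·(sin φ − φ·cos φ) = 0.001199

x=105.193081 y=0.001199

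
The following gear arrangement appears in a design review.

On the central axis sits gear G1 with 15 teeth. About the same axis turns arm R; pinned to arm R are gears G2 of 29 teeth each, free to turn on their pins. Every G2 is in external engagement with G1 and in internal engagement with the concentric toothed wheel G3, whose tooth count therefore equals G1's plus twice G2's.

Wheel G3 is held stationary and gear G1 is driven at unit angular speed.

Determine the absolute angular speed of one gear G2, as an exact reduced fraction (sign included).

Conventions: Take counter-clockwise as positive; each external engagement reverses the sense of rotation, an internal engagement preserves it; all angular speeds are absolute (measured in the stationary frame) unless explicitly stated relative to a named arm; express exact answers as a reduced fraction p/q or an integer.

-15/58

planetary set (15T centre, 29T on arm, 73T internal) — Willis relation
ring teeth: 15 + 2·29 = 73
15(ω_sun−ω_arm) = −73(ω_ring−ω_arm),  ω_ring = 0, ω_sun = 1
15(1−ω_arm) = −73(0−ω_arm)  ⇒  88·ω_arm = 15  ⇒  ω_arm = 15/88
sun–planet mesh: 15·(1−15/88) = −29·(ω_p−ω_arm)  ⇒  ω_p−ω_arm = -1095/2552
ω_p = 15/88 − 1095/2552 = -15/58
exact speed ratio = -15/58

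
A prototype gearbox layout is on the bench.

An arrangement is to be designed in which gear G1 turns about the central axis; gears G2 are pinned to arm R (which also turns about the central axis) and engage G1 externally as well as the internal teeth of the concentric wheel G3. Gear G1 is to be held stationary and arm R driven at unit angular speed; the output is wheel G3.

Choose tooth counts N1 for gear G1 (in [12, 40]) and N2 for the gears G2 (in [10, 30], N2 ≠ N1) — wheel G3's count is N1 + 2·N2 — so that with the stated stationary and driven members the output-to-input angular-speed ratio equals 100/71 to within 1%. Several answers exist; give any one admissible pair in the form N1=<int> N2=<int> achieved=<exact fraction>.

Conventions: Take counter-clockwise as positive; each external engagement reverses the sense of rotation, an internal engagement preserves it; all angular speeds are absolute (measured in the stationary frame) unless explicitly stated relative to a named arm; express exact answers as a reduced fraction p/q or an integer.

N1=29 N2=21 achieved=100/71

class = planetary set [ratio 100/71 wanted; Willis about the carrier]
Willis with ω_sun = 0: ω_ring/ω_arm = (N1+N3)/N3; set equal to 100/71  ⇒  N3/N1 = 1/(100/71 − 1) = 71/29
N3 = N1 + 2·N2  ⇒  N2/N1 = (N3/N1 − 1)/2 = (71/29 − 1)/2 = 21/29
smallest multiple with N1 ≥ 12 and N2 ≥ 10: k = 1  ⇒  N1 = 1·29 = 29, N2 = 1·21 = 21 (N1 ≤ 40, N2 ≤ 30, N2 ≠ N1 ✓), N3 = 29 + 2·21 = 71
check: (N1+N3)/N3 with N1 = 29, N3 = 71 gives 100/71; |achieved − target| = 0 ≤ 1/71 ✓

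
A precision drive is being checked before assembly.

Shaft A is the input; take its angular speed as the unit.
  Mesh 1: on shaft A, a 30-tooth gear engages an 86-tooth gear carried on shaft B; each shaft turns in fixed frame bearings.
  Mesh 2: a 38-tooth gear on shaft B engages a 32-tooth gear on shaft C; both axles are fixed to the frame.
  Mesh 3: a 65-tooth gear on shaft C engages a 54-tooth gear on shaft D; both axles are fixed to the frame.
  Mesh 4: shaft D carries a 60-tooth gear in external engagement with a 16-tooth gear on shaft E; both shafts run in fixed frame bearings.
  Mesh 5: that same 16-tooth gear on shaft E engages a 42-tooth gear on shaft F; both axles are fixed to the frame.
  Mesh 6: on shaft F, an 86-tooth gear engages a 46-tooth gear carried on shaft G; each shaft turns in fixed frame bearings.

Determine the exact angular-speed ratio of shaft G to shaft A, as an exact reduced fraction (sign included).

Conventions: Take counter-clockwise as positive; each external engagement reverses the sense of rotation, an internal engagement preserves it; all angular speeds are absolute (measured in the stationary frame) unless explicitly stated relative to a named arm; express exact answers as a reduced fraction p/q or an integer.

class = fixed-axis compound train [6 meshes; 6 ratios multiply, 6 sense flips]
mesh 1 [30T→86T]: running ratio 15/43, sense −
mesh 2 [38T→32T]: running ratio 285/688, sense +
mesh 3 [65T→54T]: running ratio 6175/12384, sense −
mesh 4 [60T→16T]: running ratio 30875/16512, sense +
mesh 5 [16T→42T]: running ratio 30875/43344, sense −
mesh 6 [86T→46T]: running ratio 30875/23184, sense +
ω_out/ω_in = 30875/23184

30875/23184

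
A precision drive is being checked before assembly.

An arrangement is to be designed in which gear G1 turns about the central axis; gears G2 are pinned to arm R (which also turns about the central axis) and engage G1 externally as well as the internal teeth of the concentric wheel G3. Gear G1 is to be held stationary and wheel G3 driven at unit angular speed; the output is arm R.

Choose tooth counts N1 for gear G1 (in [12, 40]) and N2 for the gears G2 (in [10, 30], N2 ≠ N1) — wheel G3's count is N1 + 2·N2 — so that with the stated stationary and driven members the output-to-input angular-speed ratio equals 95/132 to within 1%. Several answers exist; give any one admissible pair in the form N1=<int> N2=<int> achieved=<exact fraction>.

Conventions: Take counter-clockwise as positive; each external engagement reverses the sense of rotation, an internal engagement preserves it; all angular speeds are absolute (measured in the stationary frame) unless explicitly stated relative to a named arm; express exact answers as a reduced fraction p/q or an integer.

N1=37 N2=29 achieved=95/132

topology: planetary set — design target 95/132, arm = carrier (Willis)
Willis with ω_sun = 0: ω_arm/ω_ring = N3/(N1+N3); set equal to 95/132  ⇒  N3/N1 = (95/132)/(1 − 95/132) = 95/37
N3 = N1 + 2·N2  ⇒  N2/N1 = (N3/N1 − 1)/2 = (95/37 − 1)/2 = 29/37
smallest multiple with N1 ≥ 12 and N2 ≥ 10: k = 1  ⇒  N1 = 1·37 = 37, N2 = 1·29 = 29 (N1 ≤ 40, N2 ≤ 30, N2 ≠ N1 ✓), N3 = 37 + 2·29 = 95
check: N3/(N1+N3) with N1 = 37, N3 = 95 gives 95/132; |achieved − target| = 0 ≤ 19/2640 ✓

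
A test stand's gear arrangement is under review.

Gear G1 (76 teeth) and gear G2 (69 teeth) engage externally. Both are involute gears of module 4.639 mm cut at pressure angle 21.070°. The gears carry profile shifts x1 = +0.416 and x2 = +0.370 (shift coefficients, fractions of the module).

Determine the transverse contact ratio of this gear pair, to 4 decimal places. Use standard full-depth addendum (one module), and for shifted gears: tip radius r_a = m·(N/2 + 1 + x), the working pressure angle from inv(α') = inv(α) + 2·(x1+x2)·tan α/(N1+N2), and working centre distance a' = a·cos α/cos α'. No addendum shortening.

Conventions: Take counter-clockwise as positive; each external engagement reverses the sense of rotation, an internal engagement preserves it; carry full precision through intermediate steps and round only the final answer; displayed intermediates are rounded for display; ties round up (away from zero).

single-mesh involute tooth geometry (76T engaging 69T at module 4.639)
base radii: r_b1 = 164.496121, r_b2 = 149.345162
tip radii: r_a1 = 182.850824, r_a2 = 166.400930
inv(α') = inv(21.070°) + 2·(+0.416+0.370)·tan α/(76+69) = 0.02170239  ⇒  α' = 22.56256°
a' = a·cos α / cos α' = 336.3275·cos 21.070°/cos 22.56256° = 339.853263
action lengths: √(r_a1²−r_b1²) = 79.846416, √(r_a2²−r_b2²) = 73.384549
base pitch p_b = π·m·cos α = 13.599469
CR = (79.846416 + 73.384549 − 339.853263·sin 22.56256°)/13.599469 = 1.678889
contact ratio ≈ 1.6789

1.6789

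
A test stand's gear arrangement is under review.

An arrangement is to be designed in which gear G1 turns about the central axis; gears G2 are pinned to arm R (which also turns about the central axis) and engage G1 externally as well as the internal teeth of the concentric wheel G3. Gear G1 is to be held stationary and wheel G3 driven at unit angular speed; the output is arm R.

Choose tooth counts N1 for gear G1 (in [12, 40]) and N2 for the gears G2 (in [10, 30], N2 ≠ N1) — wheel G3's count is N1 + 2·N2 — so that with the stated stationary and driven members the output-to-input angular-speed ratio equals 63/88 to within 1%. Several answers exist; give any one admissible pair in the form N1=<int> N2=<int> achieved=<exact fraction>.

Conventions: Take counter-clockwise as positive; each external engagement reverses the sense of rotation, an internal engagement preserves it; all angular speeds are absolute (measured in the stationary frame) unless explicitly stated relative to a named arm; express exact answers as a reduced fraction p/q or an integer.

N1=25 N2=19 achieved=63/88

class = planetary set [ratio 63/88 wanted; Willis about the carrier]
Willis with ω_sun = 0: ω_arm/ω_ring = N3/(N1+N3); set equal to 63/88  ⇒  N3/N1 = (63/88)/(1 − 63/88) = 63/25
N3 = N1 + 2·N2  ⇒  N2/N1 = (N3/N1 − 1)/2 = (63/25 − 1)/2 = 19/25
smallest multiple with N1 ≥ 12 and N2 ≥ 10: k = 1  ⇒  N1 = 1·25 = 25, N2 = 1·19 = 19 (N1 ≤ 40, N2 ≤ 30, N2 ≠ N1 ✓), N3 = 25 + 2·19 = 63
check: N3/(N1+N3) with N1 = 25, N3 = 63 gives 63/88; |achieved − target| = 0 ≤ 63/8800 ✓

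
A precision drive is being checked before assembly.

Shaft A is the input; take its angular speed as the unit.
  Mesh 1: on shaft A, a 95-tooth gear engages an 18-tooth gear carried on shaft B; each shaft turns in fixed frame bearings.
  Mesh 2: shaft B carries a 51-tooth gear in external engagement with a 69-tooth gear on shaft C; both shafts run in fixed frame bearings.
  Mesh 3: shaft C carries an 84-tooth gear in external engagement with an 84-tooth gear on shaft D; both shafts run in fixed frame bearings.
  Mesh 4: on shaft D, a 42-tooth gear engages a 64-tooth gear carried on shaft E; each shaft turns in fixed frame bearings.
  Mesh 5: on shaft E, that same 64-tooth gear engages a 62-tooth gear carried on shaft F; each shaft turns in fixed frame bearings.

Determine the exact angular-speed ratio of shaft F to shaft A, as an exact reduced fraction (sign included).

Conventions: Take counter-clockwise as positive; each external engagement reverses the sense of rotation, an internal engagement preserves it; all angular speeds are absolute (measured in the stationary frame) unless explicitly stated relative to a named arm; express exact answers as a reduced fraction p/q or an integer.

-11305/4278

class = fixed-axis compound train [5 meshes; 5 ratios multiply, 5 sense flips]
mesh 1 [95T→18T]: running ratio 95/18, sense −
mesh 2 [51T→69T]: running ratio 1615/414, sense +
mesh 3 [84T→84T]: running ratio 1615/414, sense −
mesh 4 [42T→64T]: running ratio 11305/4416, sense +
mesh 5 [64T→62T]: running ratio 11305/4278, sense −
ω_out/ω_in = -11305/4278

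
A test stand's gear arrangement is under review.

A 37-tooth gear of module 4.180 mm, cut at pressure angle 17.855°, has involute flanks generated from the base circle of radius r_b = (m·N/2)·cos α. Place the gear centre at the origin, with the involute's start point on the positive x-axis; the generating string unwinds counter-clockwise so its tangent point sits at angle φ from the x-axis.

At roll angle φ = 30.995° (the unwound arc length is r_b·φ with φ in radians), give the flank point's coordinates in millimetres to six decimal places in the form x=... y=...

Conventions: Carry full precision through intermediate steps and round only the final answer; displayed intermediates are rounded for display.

x=83.600267 y=3.771662

recognized (one wheel, involute flank): single-mesh tooth geometry, m = 4.180, N = 37
pitch radius r_p = m·N/2 = 4.180·37/2 = 77.330000
base radius r_b = r_p·cos α = 77.330000·cos 17.855° = 73.605440
roll angle φ = 30.995° = 0.54096480 rad
x = r_b·(cos φ + φ·sin φ) = 83.600267
y = r_b·(sin φ − φ·cos φ) = 3.771662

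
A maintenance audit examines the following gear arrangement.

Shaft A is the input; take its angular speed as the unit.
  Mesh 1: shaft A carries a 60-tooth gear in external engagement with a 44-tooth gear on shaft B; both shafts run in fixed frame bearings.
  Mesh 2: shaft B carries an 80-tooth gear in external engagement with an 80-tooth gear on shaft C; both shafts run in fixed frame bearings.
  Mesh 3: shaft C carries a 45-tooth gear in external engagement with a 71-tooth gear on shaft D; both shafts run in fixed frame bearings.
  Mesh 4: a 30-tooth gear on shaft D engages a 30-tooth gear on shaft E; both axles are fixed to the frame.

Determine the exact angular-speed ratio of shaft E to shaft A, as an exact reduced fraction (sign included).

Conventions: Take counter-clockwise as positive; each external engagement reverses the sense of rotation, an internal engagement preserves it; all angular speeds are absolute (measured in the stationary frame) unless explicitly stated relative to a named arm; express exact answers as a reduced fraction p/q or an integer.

class = fixed-axis compound train [4 meshes; 4 ratios multiply, 4 sense flips]
mesh 1 [60T→44T]: running ratio 15/11, sense −
mesh 2 [80T→80T]: running ratio 15/11, sense +
mesh 3 [45T→71T]: running ratio 675/781, sense −
mesh 4 [30T→30T]: running ratio 675/781, sense +
ω_out/ω_in = 675/781

675/781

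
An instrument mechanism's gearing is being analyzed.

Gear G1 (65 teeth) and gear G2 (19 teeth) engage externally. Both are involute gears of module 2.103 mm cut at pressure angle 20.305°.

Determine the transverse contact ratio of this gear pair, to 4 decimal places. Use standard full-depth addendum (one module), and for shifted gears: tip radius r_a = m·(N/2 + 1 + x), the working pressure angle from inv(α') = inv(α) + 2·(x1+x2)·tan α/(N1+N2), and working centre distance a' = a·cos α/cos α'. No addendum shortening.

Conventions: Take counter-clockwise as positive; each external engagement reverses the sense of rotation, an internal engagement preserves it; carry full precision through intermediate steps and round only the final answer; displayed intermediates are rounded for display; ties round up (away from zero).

single-mesh involute tooth geometry (65T engaging 19T at module 2.103)
base radii: r_b1 = 64.100294, r_b2 = 18.737009
tip radii: r_a1 = 70.450500, r_a2 = 22.081500
no profile shift: α' = α, a' = a
action lengths: √(r_a1²−r_b1²) = 29.230553, √(r_a2²−r_b2²) = 11.684055
base pitch p_b = π·m·cos α = 6.196216
CR = (29.230553 + 11.684055 − 88.326000·sin 20.30500°)/6.196216 = 1.656485
contact ratio ≈ 1.6565

1.6565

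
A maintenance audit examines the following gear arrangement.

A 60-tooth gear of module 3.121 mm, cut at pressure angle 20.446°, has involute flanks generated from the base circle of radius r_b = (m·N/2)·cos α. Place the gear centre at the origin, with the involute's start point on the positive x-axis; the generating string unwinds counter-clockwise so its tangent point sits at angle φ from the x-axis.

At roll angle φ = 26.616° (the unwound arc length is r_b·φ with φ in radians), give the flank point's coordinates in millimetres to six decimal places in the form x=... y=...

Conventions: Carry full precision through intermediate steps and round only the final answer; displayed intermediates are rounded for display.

topology: single-mesh involute geometry — m = 3.121, N = 60
pitch radius r_p = m·N/2 = 3.121·60/2 = 93.630000
base radius r_b = r_p·cos α = 93.630000·cos 20.446° = 87.731482
roll angle φ = 26.616° = 0.46453683 rad
x = r_b·(cos φ + φ·sin φ) = 96.692879
y = r_b·(sin φ − φ·cos φ) = 2.868757

x=96.692879 y=2.868757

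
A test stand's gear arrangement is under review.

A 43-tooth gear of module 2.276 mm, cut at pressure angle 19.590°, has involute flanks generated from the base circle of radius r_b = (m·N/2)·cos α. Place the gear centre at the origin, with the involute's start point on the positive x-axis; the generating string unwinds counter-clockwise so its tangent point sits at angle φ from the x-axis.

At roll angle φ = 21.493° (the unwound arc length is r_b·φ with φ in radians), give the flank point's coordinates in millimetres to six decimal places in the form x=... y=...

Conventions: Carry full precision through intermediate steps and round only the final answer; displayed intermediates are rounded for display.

single-mesh involute tooth geometry (43T wheel at module 2.276)
pitch radius r_p = m·N/2 = 2.276·43/2 = 48.934000
base radius r_b = r_p·cos α = 48.934000·cos 19.590° = 46.101504
roll angle φ = 21.493° = 0.37512362 rad
x = r_b·(cos φ + φ·sin φ) = 49.231932
y = r_b·(sin φ − φ·cos φ) = 0.799822

x=49.231932 y=0.799822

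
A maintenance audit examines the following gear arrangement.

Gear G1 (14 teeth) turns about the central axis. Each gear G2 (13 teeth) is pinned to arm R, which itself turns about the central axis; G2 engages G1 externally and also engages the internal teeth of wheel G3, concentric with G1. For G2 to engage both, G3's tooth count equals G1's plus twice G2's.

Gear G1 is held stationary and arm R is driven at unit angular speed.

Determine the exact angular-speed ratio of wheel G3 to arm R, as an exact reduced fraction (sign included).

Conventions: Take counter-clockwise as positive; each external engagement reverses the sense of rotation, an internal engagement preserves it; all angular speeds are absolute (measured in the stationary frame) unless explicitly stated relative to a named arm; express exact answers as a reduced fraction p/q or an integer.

27/20

recognized (axles ride arm R): planetary set, 14/13/40 teeth
ring teeth: 14 + 2·13 = 40
14(ω_sun−ω_arm) = −40(ω_ring−ω_arm),  ω_sun = 0, ω_arm = 1
ω_ring = 1 − (14/40)(0−1) = 27/20
ω_out/ω_in = 27/20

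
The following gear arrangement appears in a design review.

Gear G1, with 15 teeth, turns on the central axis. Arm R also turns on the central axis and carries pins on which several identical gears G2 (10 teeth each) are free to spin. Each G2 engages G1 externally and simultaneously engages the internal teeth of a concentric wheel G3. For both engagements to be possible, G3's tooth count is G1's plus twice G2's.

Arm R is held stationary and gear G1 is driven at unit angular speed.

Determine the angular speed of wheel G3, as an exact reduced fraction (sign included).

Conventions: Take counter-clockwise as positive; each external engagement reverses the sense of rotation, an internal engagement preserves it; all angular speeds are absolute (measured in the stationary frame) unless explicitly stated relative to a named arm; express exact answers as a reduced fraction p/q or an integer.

-3/7

class = planetary set [G3 = 15+2·10 = 35; Willis about the carrier]
ring teeth: 15 + 2·10 = 35
15(ω_sun−ω_arm) = −35(ω_ring−ω_arm),  ω_arm = 0, ω_sun = 1
ω_ring = 0 − (15/35)(1−0) = -3/7
exact speed ratio = -3/7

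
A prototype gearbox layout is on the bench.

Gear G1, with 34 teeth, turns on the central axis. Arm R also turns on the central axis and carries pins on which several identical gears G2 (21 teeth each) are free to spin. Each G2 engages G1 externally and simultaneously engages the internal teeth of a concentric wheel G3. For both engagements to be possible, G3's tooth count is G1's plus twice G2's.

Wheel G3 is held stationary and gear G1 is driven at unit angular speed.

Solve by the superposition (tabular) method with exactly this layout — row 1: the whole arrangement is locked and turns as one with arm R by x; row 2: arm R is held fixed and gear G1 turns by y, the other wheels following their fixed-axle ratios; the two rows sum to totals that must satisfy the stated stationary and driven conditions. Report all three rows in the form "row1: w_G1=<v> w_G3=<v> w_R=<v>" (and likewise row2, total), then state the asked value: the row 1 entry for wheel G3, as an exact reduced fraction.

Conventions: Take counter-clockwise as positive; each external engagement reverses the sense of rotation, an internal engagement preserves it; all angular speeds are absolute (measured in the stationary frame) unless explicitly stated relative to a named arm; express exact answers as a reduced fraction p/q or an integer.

planetary set (34T centre, 21T on arm, 76T internal) — Willis relation
superposition row 1 [locked train]: every member turns x
row 2 (arm held, sun turns y): ω_ring = −(34/76)·y, ω_arm = 0
boundary: total ω_ring = x − (34/76)·y = 0 and total ω_sun = x + y = 1  ⇒  y = 38/55, x = 17/55
row 2 ring = −(34/76)·38/55 = -17/55
totals (row 1 + row 2): sun 17/55 + 38/55 = 1, ring 17/55 + (-17/55) = 0, arm 17/55 + 0 = 17/55
asked cell (row1, ring) = 17/55

row1: w_G1=17/55 w_G3=17/55 w_R=17/55
row2: w_G1=38/55 w_G3=-17/55 w_R=0
total: w_G1=1 w_G3=0 w_R=17/55
asked value: 17/55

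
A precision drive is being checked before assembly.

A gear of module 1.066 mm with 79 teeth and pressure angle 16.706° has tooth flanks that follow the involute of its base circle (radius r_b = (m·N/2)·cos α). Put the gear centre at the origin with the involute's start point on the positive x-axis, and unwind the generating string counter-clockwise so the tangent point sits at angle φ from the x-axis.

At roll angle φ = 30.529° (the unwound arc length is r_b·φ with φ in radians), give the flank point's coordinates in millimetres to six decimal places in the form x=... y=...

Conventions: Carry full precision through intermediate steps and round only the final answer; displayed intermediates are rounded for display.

topology: single-mesh involute geometry — m = 1.066, N = 79
pitch radius r_p = m·N/2 = 1.066·79/2 = 42.107000
base radius r_b = r_p·cos α = 42.107000·cos 16.706° = 40.329764
roll angle φ = 30.529° = 0.53283157 rad
x = r_b·(cos φ + φ·sin φ) = 45.654784
y = r_b·(sin φ − φ·cos φ) = 1.976486

x=45.654784 y=1.976486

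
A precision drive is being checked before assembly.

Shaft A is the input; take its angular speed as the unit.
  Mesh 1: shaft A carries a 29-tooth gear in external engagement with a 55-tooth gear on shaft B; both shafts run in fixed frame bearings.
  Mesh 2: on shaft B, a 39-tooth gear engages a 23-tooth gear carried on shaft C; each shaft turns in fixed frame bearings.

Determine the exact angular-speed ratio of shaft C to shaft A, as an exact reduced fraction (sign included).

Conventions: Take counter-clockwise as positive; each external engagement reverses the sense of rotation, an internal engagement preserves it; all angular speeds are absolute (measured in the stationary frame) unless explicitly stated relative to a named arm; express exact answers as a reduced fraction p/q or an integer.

1131/1265

class = fixed-axis compound train [2 meshes; 2 ratios multiply, 2 sense flips]
mesh 1 [29T→55T]: running ratio 29/55, sense −
mesh 2 [39T→23T]: running ratio 1131/1265, sense +
ω_out/ω_in = 1131/1265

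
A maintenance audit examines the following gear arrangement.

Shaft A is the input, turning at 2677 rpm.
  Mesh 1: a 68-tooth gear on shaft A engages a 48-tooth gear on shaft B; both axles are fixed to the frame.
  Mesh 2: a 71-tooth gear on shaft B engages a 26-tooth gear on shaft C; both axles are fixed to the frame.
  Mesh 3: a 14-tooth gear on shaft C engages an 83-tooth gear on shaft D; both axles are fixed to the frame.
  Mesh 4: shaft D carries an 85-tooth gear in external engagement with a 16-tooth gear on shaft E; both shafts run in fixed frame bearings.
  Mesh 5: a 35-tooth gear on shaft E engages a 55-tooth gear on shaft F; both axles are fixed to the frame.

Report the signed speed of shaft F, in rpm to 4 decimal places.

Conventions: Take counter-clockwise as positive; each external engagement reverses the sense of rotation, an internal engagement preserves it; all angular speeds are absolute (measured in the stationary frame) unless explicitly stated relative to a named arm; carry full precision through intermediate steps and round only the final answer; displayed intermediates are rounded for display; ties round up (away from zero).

-5905.4812 rpm

class = fixed-axis compound train [5 meshes; 5 ratios multiply, 5 sense flips]
mesh 1 [68T→48T]: ω = 2677.0000×68/48 = 3792.4167 rpm, sense flips to −
mesh 2 [71T→26T]: ω = 3792.4167×71/26 = 10356.2147 rpm, sense flips to +
mesh 3 [14T→83T]: ω = 10356.2147×14/83 = 1746.8314 rpm, sense flips to −
mesh 4 [85T→16T]: ω = 1746.8314×85/16 = 9280.0418 rpm, sense flips to +
mesh 5 [35T→55T]: ω = 9280.0418×35/55 = 5905.4812 rpm, sense flips to −
signed output speed = -5905.4812 rpm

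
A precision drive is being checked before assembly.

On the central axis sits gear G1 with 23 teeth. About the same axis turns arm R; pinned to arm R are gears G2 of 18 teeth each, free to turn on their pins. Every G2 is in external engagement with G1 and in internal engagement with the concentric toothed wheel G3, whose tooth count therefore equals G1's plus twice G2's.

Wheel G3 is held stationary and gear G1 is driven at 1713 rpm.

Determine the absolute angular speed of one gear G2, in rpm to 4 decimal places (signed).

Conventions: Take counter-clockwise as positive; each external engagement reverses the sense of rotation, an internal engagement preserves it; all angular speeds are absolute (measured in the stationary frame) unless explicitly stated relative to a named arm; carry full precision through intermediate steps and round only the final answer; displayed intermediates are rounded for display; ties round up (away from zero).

class = planetary set [G3 = 23+2·18 = 59; Willis about the carrier]
normalise by the input: solve with ω_sun = 1, then scale by 1713 rpm
ring teeth: 23 + 2·18 = 59
23(ω_sun−ω_arm) = −59(ω_ring−ω_arm),  ω_ring = 0, ω_sun = 1
23(1−ω_arm) = −59(0−ω_arm)  ⇒  82·ω_arm = 23  ⇒  ω_arm = 23/82
sun–planet mesh: 23·(1−23/82) = −18·(ω_p−ω_arm)  ⇒  ω_p−ω_arm = -1357/1476
ω_p = 23/82 − 1357/1476 = -23/36
scale: ω_p = -23/36 × 1713 rpm = -1094.4167 rpm

-1094.4167 rpm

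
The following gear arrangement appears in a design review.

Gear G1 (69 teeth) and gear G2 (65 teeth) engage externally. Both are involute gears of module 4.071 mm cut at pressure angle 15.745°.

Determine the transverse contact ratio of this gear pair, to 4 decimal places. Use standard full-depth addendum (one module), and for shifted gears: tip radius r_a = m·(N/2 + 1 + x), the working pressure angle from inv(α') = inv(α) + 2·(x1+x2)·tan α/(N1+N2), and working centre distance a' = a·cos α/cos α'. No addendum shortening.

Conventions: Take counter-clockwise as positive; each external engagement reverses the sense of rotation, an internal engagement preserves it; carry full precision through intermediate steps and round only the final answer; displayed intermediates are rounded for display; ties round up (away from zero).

2.1052

recognized (one external pair, fixed centres): single-mesh tooth geometry, m = 4.071, N1 = 69, N2 = 65
base radii: r_b1 = 135.179683, r_b2 = 127.343180
tip radii: r_a1 = 144.520500, r_a2 = 136.378500
no profile shift: α' = α, a' = a
action lengths: √(r_a1²−r_b1²) = 51.113875, √(r_a2²−r_b2²) = 48.814033
base pitch p_b = π·m·cos α = 12.309551
CR = (51.113875 + 48.814033 − 272.757000·sin 15.74500°)/12.309551 = 2.105157
contact ratio ≈ 2.1052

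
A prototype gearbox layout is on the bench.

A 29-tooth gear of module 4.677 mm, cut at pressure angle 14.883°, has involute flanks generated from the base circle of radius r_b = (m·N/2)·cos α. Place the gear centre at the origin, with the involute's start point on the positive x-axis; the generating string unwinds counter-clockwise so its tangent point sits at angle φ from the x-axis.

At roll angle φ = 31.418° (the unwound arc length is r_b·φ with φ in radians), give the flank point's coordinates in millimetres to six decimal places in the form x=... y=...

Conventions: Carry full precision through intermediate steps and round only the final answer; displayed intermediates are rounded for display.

recognized (one wheel, involute flank): single-mesh tooth geometry, m = 4.677, N = 29
pitch radius r_p = m·N/2 = 4.677·29/2 = 67.816500
base radius r_b = r_p·cos α = 67.816500·cos 14.883° = 65.541414
roll angle φ = 31.418° = 0.54834754 rad
x = r_b·(cos φ + φ·sin φ) = 74.666644
y = r_b·(sin φ − φ·cos φ) = 3.494999

x=74.666644 y=3.494999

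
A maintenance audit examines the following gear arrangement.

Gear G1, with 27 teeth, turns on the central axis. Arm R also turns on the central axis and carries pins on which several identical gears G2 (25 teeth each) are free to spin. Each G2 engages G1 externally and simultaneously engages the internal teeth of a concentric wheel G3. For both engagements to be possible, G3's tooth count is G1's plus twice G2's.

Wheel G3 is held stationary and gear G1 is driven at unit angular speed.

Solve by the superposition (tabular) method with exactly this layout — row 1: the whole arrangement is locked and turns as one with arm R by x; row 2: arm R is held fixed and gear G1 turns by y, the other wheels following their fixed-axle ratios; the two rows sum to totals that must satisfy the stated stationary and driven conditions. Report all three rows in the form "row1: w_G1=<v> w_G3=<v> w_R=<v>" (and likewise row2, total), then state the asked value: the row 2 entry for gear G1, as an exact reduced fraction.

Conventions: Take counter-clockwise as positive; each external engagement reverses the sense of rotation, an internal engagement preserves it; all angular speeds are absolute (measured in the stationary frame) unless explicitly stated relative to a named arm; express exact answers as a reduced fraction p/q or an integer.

recognized (axles ride arm R): planetary set, 27/25/77 teeth
row 1 (train locked, turned with arm): all members turn x
superposition row 2 [arm held]: sun y, ring −(27/77)·y, arm 0
boundary: total ω_ring = x − (27/77)·y = 0 and total ω_sun = x + y = 1  ⇒  y = 77/104, x = 27/104
row 2 ring = −(27/77)·77/104 = -27/104
totals (row 1 + row 2): sun 27/104 + 77/104 = 1, ring 27/104 + (-27/104) = 0, arm 27/104 + 0 = 27/104
asked cell (row2, sun) = 77/104

row1: w_G1=27/104 w_G3=27/104 w_R=27/104
row2: w_G1=77/104 w_G3=-27/104 w_R=0
total: w_G1=1 w_G3=0 w_R=27/104
asked value: 77/104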